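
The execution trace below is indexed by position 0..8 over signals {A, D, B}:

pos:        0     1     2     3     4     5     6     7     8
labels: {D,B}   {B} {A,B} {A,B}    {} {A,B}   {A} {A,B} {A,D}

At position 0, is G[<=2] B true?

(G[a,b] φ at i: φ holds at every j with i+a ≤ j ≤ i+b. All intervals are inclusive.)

Check B at every j in [0,2]:
  j=0: true
  j=1: true
  j=2: true
All positions satisfy it → formula holds.

Holds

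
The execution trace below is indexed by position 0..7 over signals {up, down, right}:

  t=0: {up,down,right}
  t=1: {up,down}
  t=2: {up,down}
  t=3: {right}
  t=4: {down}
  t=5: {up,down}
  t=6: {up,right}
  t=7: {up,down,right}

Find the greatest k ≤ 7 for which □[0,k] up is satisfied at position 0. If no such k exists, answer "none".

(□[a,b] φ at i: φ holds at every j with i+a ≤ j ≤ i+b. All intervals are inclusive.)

up must hold from j=0 onward; find where it first fails.
  j=0: holds
  j=1: holds
  j=2: holds
  j=3: fails
Holds on [0,2], so largest k = 2.

2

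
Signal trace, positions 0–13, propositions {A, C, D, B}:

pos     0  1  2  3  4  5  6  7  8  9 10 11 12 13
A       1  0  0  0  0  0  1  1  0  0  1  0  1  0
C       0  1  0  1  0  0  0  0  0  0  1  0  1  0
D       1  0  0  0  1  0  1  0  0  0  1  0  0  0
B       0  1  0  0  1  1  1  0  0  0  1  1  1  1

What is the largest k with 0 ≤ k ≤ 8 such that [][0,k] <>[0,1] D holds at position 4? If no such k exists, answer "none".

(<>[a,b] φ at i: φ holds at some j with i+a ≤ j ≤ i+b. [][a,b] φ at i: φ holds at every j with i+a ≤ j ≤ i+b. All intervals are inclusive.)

2

<>[0,1] D must hold from j=4 onward; find where it first fails.
  j=4: holds
  j=5: holds
  j=6: holds
  j=7: fails
Holds on [4,6], so largest k = 2.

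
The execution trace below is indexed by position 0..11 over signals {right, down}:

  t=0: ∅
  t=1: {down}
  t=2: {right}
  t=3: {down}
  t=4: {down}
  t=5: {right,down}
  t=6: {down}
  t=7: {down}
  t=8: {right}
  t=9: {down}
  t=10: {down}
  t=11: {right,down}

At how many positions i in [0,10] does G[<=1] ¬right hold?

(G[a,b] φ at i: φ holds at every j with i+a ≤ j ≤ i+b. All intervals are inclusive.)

Evaluate at each i in [0,10]:
  i=0: ✓ (all of [0,1])
  i=1: ✗ (fails at j=2)
  i=2: ✗ (fails at j=2)
  i=3: ✓ (all of [3,4])
  i=4: ✗ (fails at j=5)
  i=5: ✗ (fails at j=5)
  i=6: ✓ (all of [6,7])
  i=7: ✗ (fails at j=8)
  i=8: ✗ (fails at j=8)
  i=9: ✓ (all of [9,10])
  i=10: ✗ (fails at j=11)
Positions where it holds: {0, 3, 6, 9} → 4.

4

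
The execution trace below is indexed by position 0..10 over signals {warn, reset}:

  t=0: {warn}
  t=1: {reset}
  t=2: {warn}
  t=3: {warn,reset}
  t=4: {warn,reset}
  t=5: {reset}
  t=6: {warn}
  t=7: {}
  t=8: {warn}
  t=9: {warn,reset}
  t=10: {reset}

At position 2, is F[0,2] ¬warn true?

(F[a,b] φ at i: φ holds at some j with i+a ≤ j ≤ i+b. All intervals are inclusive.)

No

Check ¬warn at each j in [2,4]:
  j=2: false
  j=3: false
  j=4: false
No position in the window satisfies it → formula fails.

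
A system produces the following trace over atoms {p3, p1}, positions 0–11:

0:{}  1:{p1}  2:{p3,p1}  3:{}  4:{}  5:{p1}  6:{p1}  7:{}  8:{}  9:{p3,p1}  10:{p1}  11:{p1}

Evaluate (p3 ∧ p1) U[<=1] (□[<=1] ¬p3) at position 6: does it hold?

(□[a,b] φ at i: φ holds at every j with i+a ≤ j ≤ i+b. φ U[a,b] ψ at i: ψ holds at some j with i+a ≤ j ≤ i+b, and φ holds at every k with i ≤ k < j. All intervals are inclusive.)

Holds

Need some j in [6,7] with □[<=1] ¬p3, and (p3 ∧ p1) at every k in [6,j-1].
  j=6: □[<=1] ¬p3 holds; no prefix to check → satisfied.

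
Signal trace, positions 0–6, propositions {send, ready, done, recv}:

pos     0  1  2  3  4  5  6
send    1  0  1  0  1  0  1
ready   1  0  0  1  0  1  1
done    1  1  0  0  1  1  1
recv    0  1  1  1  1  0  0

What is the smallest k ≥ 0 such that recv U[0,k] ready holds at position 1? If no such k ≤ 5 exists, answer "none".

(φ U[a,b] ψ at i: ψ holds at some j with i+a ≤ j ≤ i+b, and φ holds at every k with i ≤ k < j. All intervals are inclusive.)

Need earliest j ≥ 1 with ready, and recv at every k in [1,j-1].
  j=1: rhs fails.
  j=2: rhs fails.
  j=3: rhs holds; lhs holds on [1,2]. k = 2.

2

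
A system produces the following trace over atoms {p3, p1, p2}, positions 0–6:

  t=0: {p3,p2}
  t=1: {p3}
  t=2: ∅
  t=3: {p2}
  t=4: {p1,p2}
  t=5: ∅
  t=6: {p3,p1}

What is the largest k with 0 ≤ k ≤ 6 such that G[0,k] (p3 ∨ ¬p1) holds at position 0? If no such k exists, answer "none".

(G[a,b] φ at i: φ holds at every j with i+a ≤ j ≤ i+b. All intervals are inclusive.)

3

(p3 ∨ ¬p1) must hold from j=0 onward; find where it first fails.
  j=0: holds
  j=1: holds
  j=2: holds
  j=3: holds
  j=4: fails
Holds on [0,3], so largest k = 3.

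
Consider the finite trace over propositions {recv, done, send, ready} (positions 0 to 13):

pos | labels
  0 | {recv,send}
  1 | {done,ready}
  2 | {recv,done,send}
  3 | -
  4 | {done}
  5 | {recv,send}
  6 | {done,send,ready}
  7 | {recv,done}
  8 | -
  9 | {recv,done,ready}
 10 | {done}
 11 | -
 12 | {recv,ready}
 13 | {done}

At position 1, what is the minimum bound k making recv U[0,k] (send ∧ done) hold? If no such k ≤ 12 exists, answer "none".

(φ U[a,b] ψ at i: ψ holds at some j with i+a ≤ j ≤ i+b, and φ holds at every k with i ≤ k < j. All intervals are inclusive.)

Need earliest j ≥ 1 with (send ∧ done), and recv at every k in [1,j-1].
  j=1: rhs fails.
  j=2: rhs holds but lhs fails at k=1.
  j=3: rhs fails.
  j=4: rhs fails.
  j=5: rhs fails.
  j=6: rhs holds but lhs fails at k=1.
  j=7: rhs fails.
  j=8: rhs fails.
  j=9: rhs fails.
  j=10: rhs fails.
  j=11: rhs fails.
  j=12: rhs fails.
  j=13: rhs fails.
No witness within the range → none.

none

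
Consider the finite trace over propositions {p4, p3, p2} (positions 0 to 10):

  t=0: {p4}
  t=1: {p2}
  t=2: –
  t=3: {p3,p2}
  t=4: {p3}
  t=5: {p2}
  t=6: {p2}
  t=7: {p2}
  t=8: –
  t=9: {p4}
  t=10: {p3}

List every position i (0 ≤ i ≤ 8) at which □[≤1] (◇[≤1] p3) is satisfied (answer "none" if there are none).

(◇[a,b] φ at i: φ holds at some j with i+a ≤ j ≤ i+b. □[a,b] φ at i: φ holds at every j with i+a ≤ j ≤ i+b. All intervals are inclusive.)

Evaluate at each i in [0,8]:
  i=0: ✗ (fails at j=0)
  i=1: ✗ (fails at j=1)
  i=2: ✓ (all of [2,3])
  i=3: ✓ (all of [3,4])
  i=4: ✗ (fails at j=5)
  i=5: ✗ (fails at j=5)
  i=6: ✗ (fails at j=6)
  i=7: ✗ (fails at j=7)
  i=8: ✗ (fails at j=8)

2, 3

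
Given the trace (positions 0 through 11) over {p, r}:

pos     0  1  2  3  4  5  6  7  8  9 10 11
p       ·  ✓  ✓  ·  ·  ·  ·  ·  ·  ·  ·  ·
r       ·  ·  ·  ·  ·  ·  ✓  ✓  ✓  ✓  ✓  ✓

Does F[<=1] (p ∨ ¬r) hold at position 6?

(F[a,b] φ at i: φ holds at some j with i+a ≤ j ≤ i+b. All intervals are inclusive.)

False

Check (p ∨ ¬r) at each j in [6,7]:
  j=6: false
  j=7: false
No position in the window satisfies it → formula fails.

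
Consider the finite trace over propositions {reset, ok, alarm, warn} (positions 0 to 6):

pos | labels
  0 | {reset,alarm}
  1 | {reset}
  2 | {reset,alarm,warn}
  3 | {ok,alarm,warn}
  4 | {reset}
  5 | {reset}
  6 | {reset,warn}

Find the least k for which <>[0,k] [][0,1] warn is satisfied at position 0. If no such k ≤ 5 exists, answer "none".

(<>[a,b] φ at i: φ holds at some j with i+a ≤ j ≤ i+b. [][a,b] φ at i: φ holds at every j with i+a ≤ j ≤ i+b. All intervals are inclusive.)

2

Scan j = 0,1,… for [][0,1] warn:
  j=0: fails
  j=1: fails
  j=2: holds
First hit at j=2, so smallest k = 2-0 = 2.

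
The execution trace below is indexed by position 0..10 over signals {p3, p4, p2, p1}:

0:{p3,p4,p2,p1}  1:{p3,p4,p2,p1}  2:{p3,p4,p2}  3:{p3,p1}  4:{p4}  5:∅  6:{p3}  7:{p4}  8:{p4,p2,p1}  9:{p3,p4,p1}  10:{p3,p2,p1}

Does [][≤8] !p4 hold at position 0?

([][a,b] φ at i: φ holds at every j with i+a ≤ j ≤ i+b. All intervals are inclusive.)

False

Check !p4 at every j in [0,8]:
  j=0: false
  j=1: false
  j=2: false
  j=3: true
  j=4: false
  j=5: true
  j=6: true
  j=7: false
  j=8: false
Fails at j=0 → formula fails.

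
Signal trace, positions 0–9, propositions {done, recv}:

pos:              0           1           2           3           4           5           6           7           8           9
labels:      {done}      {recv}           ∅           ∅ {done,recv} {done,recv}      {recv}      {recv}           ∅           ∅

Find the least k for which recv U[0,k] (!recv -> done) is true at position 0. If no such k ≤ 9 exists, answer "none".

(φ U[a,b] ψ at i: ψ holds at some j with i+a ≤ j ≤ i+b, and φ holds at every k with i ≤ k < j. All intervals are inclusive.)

Need earliest j ≥ 0 with (!recv -> done), and recv at every k in [0,j-1].
  j=0: rhs holds (empty prefix). k = 0.

0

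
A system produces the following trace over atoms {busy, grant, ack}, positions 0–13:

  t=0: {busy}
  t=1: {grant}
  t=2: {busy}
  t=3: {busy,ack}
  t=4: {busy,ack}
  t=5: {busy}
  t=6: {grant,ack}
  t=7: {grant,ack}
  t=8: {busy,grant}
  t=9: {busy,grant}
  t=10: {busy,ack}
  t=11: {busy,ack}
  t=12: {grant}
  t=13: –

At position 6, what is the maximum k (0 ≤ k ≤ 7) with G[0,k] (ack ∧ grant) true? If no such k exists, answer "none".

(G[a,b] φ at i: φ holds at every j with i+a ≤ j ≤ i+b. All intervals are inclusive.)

(ack ∧ grant) must hold from j=6 onward; find where it first fails.
  j=6: holds
  j=7: holds
  j=8: fails
Holds on [6,7], so largest k = 1.

1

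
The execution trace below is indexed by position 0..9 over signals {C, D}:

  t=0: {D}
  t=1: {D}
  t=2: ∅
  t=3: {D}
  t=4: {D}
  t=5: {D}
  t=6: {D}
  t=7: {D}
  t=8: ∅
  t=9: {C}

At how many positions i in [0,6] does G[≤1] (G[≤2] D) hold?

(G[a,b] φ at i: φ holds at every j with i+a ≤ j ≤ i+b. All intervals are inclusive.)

2

Evaluate at each i in [0,6]:
  i=0: ✗ (fails at j=0)
  i=1: ✗ (fails at j=1)
  i=2: ✗ (fails at j=2)
  i=3: ✓ (all of [3,4])
  i=4: ✓ (all of [4,5])
  i=5: ✗ (fails at j=6)
  i=6: ✗ (fails at j=6)
Positions where it holds: {3, 4} → 2.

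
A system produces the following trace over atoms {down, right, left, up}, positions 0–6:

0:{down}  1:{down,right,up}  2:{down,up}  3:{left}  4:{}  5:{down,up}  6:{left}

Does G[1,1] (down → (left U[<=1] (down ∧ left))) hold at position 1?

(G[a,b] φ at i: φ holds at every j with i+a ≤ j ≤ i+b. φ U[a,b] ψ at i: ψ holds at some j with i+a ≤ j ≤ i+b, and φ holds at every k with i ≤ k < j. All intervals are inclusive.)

Check (down → (left U[<=1] (down ∧ left))) at every j in [2,2]:
  j=2: antecedent true; consequent fails → ✗
Fails at j=2 → formula fails.

Does not hold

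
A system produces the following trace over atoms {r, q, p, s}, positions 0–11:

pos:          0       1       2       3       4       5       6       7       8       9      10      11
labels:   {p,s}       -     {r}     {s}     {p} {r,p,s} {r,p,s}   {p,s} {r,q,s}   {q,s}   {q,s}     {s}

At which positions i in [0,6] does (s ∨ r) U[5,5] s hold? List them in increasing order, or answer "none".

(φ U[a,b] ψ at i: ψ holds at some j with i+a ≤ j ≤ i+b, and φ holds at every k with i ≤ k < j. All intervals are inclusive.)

5, 6

Evaluate at each i in [0,6]:
  i=0: ✗ (lhs fails at k=1 before rhs at j=5)
  i=1: ✗ (lhs fails at k=1 before rhs at j=6)
  i=2: ✗ (lhs fails at k=4 before rhs at j=7)
  i=3: ✗ (lhs fails at k=4 before rhs at j=8)
  i=4: ✗ (lhs fails at k=4 before rhs at j=9)
  i=5: ✓ (rhs at j=10; lhs holds on [5,9])
  i=6: ✓ (rhs at j=11; lhs holds on [6,10])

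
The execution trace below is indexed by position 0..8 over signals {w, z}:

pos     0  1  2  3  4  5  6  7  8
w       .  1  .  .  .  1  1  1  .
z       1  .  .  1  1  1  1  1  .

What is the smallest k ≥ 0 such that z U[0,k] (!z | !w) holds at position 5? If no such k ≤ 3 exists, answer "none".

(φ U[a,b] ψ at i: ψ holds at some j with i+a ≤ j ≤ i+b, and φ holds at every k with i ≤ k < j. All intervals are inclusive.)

Need earliest j ≥ 5 with (!z | !w), and z at every k in [5,j-1].
  j=5: rhs fails.
  j=6: rhs fails.
  j=7: rhs fails.
  j=8: rhs holds; lhs holds on [5,7]. k = 3.

3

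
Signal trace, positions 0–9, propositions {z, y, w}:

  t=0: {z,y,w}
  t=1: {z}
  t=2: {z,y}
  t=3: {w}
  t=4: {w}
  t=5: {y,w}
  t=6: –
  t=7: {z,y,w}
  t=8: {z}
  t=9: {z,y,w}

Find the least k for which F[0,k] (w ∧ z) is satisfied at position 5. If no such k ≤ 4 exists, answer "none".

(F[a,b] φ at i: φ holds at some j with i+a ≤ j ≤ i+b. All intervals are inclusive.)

Scan j = 5,6,… for (w ∧ z):
  j=5: fails
  j=6: fails
  j=7: holds
First hit at j=7, so smallest k = 7-5 = 2.

2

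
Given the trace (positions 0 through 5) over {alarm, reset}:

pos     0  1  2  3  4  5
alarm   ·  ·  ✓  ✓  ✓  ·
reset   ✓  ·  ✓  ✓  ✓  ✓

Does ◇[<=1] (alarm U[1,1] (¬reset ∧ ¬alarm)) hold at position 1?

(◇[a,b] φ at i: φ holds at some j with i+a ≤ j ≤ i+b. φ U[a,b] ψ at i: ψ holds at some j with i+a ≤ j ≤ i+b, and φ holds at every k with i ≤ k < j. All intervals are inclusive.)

Check (alarm U[1,1] (¬reset ∧ ¬alarm)) at each j in [1,2]:
  j=1: fails
  j=2: fails
No position in the window satisfies it → formula fails.

No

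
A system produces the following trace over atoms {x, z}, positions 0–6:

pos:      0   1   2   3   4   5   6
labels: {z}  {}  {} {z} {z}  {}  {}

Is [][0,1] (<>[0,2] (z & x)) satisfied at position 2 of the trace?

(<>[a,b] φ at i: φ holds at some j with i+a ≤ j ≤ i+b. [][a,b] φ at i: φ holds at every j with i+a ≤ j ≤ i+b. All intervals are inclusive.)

Check <>[0,2] (z & x) at every j in [2,3]:
  j=2: fails (none in [2,4])
  j=3: fails (none in [3,5])
Fails at j=2 → formula fails.

False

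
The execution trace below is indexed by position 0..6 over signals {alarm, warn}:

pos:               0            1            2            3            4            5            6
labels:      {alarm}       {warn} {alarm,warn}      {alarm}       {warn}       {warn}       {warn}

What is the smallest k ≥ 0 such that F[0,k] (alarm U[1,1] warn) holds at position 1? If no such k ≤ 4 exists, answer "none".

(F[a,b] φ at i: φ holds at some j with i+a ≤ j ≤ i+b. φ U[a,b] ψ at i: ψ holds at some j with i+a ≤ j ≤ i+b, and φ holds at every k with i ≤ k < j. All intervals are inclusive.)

2

Scan j = 1,2,… for (alarm U[1,1] warn):
  j=1: fails
  j=2: fails
  j=3: holds
First hit at j=3, so smallest k = 3-1 = 2.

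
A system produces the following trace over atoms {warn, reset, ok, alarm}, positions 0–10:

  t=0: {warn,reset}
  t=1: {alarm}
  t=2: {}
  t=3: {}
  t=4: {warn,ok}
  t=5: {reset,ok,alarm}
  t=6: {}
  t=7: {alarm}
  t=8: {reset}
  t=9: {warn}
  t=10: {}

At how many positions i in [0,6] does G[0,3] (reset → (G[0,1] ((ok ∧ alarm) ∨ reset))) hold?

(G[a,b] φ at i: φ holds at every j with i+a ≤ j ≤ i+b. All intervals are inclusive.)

Evaluate at each i in [0,6]:
  i=0: ✗ (fails at j=0)
  i=1: ✓ (all of [1,4])
  i=2: ✗ (fails at j=5)
  i=3: ✗ (fails at j=5)
  i=4: ✗ (fails at j=5)
  i=5: ✗ (fails at j=5)
  i=6: ✗ (fails at j=8)
Positions where it holds: {1} → 1.

1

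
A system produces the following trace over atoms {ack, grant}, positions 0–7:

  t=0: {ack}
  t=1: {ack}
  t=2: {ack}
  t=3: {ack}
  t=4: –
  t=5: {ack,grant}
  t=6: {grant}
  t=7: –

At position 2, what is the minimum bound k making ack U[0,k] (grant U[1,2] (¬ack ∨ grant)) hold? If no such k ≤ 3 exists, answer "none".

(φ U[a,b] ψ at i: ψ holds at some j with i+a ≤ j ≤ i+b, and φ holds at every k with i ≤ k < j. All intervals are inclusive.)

none

Need earliest j ≥ 2 with (grant U[1,2] (¬ack ∨ grant)), and ack at every k in [2,j-1].
  j=2: rhs fails.
  j=3: rhs fails.
  j=4: rhs fails.
  j=5: rhs holds but lhs fails at k=4.
No witness within the range → none.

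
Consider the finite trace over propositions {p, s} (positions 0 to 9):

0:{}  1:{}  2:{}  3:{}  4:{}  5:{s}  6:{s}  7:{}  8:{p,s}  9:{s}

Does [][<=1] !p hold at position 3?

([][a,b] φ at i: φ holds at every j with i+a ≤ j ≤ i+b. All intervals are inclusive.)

Check !p at every j in [3,4]:
  j=3: true
  j=4: true
All positions satisfy it → formula holds.

True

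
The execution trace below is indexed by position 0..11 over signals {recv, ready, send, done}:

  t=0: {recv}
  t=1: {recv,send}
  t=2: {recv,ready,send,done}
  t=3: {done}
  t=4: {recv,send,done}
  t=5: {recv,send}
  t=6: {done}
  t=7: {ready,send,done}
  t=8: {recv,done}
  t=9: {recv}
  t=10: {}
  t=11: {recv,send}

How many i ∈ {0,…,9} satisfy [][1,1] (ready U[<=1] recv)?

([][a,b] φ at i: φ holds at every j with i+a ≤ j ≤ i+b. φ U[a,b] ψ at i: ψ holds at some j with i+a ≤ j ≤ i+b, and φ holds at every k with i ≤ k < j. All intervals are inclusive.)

Evaluate at each i in [0,9]:
  i=0: ✓ (all of [1,1])
  i=1: ✓ (all of [2,2])
  i=2: ✗ (fails at j=3)
  i=3: ✓ (all of [4,4])
  i=4: ✓ (all of [5,5])
  i=5: ✗ (fails at j=6)
  i=6: ✓ (all of [7,7])
  i=7: ✓ (all of [8,8])
  i=8: ✓ (all of [9,9])
  i=9: ✗ (fails at j=10)
Positions where it holds: {0, 1, 3, 4, 6, 7, 8} → 7.

7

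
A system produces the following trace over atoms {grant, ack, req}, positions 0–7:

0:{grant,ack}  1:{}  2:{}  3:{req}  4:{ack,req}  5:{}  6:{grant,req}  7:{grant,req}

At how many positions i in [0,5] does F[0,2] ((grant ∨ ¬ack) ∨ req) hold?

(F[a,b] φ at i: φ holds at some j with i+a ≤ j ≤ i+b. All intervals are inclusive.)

Evaluate at each i in [0,5]:
  i=0: ✓ (witness j=0)
  i=1: ✓ (witness j=1)
  i=2: ✓ (witness j=2)
  i=3: ✓ (witness j=3)
  i=4: ✓ (witness j=4)
  i=5: ✓ (witness j=5)
Positions where it holds: {0, 1, 2, 3, 4, 5} → 6.

6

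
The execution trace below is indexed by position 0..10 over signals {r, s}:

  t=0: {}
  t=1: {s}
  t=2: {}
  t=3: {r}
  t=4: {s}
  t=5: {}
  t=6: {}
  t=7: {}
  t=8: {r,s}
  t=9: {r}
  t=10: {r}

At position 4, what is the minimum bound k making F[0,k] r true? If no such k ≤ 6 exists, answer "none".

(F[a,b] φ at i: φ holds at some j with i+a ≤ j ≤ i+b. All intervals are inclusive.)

Scan j = 4,5,… for r:
  j=4: fails
  j=5: fails
  j=6: fails
  j=7: fails
  j=8: holds
First hit at j=8, so smallest k = 8-4 = 4.

4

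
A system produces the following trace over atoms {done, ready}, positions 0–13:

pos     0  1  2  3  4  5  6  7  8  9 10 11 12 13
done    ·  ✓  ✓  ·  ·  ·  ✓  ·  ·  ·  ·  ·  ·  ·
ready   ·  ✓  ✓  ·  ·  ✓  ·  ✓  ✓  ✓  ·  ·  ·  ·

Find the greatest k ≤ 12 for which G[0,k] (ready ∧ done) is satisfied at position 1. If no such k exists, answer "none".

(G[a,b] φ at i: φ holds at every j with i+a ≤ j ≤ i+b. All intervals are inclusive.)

(ready ∧ done) must hold from j=1 onward; find where it first fails.
  j=1: holds
  j=2: holds
  j=3: fails
Holds on [1,2], so largest k = 1.

1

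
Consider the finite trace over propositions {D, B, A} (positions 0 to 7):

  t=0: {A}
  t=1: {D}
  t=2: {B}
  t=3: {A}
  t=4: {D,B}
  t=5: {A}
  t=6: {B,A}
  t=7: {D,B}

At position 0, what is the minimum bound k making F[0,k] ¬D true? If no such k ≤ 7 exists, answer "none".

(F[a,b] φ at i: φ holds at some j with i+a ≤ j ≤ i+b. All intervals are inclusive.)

0

Scan j = 0,1,… for ¬D:
  j=0: holds
First hit at j=0, so smallest k = 0-0 = 0.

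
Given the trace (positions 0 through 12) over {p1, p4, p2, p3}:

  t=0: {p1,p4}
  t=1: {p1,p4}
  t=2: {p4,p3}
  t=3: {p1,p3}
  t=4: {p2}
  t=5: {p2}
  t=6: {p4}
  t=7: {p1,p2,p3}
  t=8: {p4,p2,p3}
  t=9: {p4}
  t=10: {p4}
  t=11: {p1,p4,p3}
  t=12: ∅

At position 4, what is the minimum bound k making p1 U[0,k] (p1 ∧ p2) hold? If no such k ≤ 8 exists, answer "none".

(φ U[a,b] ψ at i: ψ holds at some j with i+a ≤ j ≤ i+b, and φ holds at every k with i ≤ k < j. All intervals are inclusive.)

none

Need earliest j ≥ 4 with (p1 ∧ p2), and p1 at every k in [4,j-1].
  j=4: rhs fails.
  j=5: rhs fails.
  j=6: rhs fails.
  j=7: rhs holds but lhs fails at k=4.
  j=8: rhs fails.
  j=9: rhs fails.
  j=10: rhs fails.
  j=11: rhs fails.
  j=12: rhs fails.
No witness within the range → none.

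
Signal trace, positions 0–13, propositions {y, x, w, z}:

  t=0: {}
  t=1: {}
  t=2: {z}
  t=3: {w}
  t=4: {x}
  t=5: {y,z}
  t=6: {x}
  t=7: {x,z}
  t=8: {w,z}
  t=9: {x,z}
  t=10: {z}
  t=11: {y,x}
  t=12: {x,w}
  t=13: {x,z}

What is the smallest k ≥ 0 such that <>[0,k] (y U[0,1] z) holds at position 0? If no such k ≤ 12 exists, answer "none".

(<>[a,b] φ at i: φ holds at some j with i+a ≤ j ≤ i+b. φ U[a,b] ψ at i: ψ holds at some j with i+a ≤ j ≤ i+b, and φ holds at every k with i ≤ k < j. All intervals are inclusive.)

2

Scan j = 0,1,… for (y U[0,1] z):
  j=0: fails
  j=1: fails
  j=2: holds
First hit at j=2, so smallest k = 2-0 = 2.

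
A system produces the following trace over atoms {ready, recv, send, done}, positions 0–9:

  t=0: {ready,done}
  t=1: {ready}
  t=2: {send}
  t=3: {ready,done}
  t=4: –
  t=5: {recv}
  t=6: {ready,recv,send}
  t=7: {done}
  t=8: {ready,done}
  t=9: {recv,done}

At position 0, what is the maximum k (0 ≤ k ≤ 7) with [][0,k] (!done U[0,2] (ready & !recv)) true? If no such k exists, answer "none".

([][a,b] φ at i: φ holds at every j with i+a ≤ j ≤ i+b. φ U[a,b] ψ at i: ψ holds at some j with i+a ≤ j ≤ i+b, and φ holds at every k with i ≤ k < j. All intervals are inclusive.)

3

(!done U[0,2] (ready & !recv)) must hold from j=0 onward; find where it first fails.
  j=0: holds
  j=1: holds
  j=2: holds
  j=3: holds
  j=4: fails
Holds on [0,3], so largest k = 3.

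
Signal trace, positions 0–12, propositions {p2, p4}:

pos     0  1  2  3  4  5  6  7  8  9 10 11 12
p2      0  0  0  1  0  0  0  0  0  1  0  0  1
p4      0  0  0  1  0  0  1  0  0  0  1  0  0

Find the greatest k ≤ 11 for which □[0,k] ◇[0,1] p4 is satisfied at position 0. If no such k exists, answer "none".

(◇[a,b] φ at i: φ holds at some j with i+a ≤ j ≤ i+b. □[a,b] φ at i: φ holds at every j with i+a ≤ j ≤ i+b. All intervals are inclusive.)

none

◇[0,1] p4 must hold from j=0 onward; find where it first fails.
  j=0: fails → no k works.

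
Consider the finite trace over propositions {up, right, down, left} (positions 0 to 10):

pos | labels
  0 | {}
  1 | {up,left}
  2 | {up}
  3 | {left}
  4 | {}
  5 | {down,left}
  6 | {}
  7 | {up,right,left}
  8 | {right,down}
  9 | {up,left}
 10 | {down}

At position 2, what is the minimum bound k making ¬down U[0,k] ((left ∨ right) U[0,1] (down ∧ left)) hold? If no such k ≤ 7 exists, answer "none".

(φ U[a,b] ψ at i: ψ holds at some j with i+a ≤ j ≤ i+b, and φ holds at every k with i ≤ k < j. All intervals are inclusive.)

Need earliest j ≥ 2 with ((left ∨ right) U[0,1] (down ∧ left)), and ¬down at every k in [2,j-1].
  j=2: rhs fails.
  j=3: rhs fails.
  j=4: rhs fails.
  j=5: rhs holds; lhs holds on [2,4]. k = 3.

3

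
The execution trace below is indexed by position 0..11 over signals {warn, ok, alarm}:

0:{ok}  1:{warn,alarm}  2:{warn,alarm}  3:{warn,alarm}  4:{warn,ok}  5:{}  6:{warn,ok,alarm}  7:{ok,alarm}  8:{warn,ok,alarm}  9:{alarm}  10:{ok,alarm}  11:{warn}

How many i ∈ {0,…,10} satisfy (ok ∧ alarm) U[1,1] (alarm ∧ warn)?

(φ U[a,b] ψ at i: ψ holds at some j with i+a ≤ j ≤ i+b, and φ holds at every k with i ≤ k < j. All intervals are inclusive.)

Evaluate at each i in [0,10]:
  i=0: ✗ (lhs fails at k=0 before rhs at j=1)
  i=1: ✗ (lhs fails at k=1 before rhs at j=2)
  i=2: ✗ (lhs fails at k=2 before rhs at j=3)
  i=3: ✗ (no rhs in [4,4])
  i=4: ✗ (no rhs in [5,5])
  i=5: ✗ (lhs fails at k=5 before rhs at j=6)
  i=6: ✗ (no rhs in [7,7])
  i=7: ✓ (rhs at j=8; lhs holds on [7,7])
  i=8: ✗ (no rhs in [9,9])
  i=9: ✗ (no rhs in [10,10])
  i=10: ✗ (no rhs in [11,11])
Positions where it holds: {7} → 1.

1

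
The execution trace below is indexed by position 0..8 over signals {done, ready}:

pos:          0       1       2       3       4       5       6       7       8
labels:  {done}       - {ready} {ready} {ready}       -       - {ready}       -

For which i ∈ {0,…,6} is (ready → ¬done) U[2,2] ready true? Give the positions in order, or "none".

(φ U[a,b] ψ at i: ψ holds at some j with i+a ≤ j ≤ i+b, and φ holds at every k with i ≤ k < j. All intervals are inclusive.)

Evaluate at each i in [0,6]:
  i=0: ✓ (rhs at j=2; lhs holds on [0,1])
  i=1: ✓ (rhs at j=3; lhs holds on [1,2])
  i=2: ✓ (rhs at j=4; lhs holds on [2,3])
  i=3: ✗ (no rhs in [5,5])
  i=4: ✗ (no rhs in [6,6])
  i=5: ✓ (rhs at j=7; lhs holds on [5,6])
  i=6: ✗ (no rhs in [8,8])

0, 1, 2, 5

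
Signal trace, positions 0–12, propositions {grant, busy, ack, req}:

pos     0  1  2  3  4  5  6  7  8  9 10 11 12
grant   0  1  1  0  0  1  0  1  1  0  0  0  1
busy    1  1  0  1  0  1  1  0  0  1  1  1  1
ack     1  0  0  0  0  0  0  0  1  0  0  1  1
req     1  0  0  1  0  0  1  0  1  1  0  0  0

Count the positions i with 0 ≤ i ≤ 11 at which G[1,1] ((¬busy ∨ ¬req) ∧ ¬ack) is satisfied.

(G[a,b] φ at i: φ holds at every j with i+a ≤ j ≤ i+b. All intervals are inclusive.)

Evaluate at each i in [0,11]:
  i=0: ✓ (all of [1,1])
  i=1: ✓ (all of [2,2])
  i=2: ✗ (fails at j=3)
  i=3: ✓ (all of [4,4])
  i=4: ✓ (all of [5,5])
  i=5: ✗ (fails at j=6)
  i=6: ✓ (all of [7,7])
  i=7: ✗ (fails at j=8)
  i=8: ✗ (fails at j=9)
  i=9: ✓ (all of [10,10])
  i=10: ✗ (fails at j=11)
  i=11: ✗ (fails at j=12)
Positions where it holds: {0, 1, 3, 4, 6, 9} → 6.

6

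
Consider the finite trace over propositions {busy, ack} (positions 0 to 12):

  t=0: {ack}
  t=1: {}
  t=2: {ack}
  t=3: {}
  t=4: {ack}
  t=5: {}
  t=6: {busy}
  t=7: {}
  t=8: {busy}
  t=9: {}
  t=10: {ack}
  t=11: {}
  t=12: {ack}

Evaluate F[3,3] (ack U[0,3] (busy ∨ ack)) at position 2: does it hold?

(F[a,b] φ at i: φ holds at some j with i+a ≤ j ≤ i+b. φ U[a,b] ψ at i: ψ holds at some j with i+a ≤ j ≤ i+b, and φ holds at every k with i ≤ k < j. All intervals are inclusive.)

Check (ack U[0,3] (busy ∨ ack)) at each j in [5,5]:
  j=5: fails
No position in the window satisfies it → formula fails.

False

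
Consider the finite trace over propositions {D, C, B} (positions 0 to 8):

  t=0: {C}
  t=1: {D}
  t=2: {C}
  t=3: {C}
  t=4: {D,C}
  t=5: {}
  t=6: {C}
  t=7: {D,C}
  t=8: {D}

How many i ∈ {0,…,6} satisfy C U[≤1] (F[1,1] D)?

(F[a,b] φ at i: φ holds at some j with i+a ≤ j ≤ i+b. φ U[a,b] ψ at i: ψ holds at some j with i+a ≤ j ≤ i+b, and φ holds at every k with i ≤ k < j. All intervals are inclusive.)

Evaluate at each i in [0,6]:
  i=0: ✓ (rhs at j=0)
  i=1: ✗ (no rhs in [1,2])
  i=2: ✓ (rhs at j=3; lhs holds on [2,2])
  i=3: ✓ (rhs at j=3)
  i=4: ✗ (no rhs in [4,5])
  i=5: ✗ (lhs fails at k=5 before rhs at j=6)
  i=6: ✓ (rhs at j=6)
Positions where it holds: {0, 2, 3, 6} → 4.

4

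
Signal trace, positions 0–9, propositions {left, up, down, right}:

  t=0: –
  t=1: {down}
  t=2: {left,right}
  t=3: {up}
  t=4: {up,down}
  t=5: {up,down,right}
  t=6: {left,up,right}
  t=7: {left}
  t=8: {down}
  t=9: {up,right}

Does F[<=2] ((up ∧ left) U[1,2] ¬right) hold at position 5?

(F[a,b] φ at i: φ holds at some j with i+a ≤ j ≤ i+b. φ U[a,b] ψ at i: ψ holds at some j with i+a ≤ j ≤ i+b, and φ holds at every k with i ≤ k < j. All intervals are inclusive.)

Holds

Check ((up ∧ left) U[1,2] ¬right) at each j in [5,7]:
  j=5: fails
  j=6: holds
  j=7: fails
Found at j=6 → formula holds.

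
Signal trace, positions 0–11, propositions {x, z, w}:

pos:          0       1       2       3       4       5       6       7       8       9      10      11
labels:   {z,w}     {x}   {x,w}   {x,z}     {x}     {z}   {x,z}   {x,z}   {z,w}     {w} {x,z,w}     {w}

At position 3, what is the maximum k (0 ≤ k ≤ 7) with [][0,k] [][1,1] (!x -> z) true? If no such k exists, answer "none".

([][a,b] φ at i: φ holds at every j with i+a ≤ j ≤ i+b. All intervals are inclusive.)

[][1,1] (!x -> z) must hold from j=3 onward; find where it first fails.
  j=3: holds
  j=4: holds
  j=5: holds
  j=6: holds
  j=7: holds
  j=8: fails
Holds on [3,7], so largest k = 4.

4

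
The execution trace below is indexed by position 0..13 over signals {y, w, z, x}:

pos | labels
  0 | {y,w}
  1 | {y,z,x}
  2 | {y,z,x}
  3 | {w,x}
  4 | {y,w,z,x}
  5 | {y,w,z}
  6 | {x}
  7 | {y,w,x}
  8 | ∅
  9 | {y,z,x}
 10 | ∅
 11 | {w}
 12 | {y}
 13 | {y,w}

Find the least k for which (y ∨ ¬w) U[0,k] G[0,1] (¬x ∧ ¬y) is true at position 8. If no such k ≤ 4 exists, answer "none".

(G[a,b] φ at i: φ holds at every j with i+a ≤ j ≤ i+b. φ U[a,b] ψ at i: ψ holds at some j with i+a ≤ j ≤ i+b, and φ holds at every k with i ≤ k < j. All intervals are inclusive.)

Need earliest j ≥ 8 with G[0,1] (¬x ∧ ¬y), and (y ∨ ¬w) at every k in [8,j-1].
  j=8: rhs fails.
  j=9: rhs fails.
  j=10: rhs holds; lhs holds on [8,9]. k = 2.

2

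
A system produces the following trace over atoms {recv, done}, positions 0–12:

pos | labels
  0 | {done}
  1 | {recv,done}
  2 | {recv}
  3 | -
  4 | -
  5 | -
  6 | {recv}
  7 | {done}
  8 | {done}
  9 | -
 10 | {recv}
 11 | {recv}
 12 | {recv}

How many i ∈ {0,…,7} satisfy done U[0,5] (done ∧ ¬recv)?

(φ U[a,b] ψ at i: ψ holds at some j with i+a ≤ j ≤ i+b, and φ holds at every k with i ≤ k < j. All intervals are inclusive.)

Evaluate at each i in [0,7]:
  i=0: ✓ (rhs at j=0)
  i=1: ✗ (no rhs in [1,6])
  i=2: ✗ (lhs fails at k=2 before rhs at j=7)
  i=3: ✗ (lhs fails at k=3 before rhs at j=7)
  i=4: ✗ (lhs fails at k=4 before rhs at j=7)
  i=5: ✗ (lhs fails at k=5 before rhs at j=7)
  i=6: ✗ (lhs fails at k=6 before rhs at j=7)
  i=7: ✓ (rhs at j=7)
Positions where it holds: {0, 7} → 2.

2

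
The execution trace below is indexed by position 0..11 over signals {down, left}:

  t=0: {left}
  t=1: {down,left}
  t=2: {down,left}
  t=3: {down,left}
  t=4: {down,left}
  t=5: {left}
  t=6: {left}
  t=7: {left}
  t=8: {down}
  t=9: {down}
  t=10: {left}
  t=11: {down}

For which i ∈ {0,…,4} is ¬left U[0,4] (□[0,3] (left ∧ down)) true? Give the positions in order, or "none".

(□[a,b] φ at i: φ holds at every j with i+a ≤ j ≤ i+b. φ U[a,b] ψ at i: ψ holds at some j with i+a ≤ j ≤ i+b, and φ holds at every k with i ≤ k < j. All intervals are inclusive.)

Evaluate at each i in [0,4]:
  i=0: ✗ (lhs fails at k=0 before rhs at j=1)
  i=1: ✓ (rhs at j=1)
  i=2: ✗ (no rhs in [2,6])
  i=3: ✗ (no rhs in [3,7])
  i=4: ✗ (no rhs in [4,8])

1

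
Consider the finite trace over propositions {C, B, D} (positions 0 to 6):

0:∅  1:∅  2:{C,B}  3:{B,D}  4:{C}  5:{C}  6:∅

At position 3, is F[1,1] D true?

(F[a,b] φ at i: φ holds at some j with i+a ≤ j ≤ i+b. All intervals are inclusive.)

Check D at each j in [4,4]:
  j=4: false
No position in the window satisfies it → formula fails.

False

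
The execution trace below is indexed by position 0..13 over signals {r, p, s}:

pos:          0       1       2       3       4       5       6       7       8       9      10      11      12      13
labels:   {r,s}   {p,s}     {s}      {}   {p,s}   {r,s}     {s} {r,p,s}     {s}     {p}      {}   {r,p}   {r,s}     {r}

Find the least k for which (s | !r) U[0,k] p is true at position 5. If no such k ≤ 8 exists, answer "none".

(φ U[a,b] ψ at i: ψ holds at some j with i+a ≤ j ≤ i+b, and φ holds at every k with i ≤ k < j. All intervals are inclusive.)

2

Need earliest j ≥ 5 with p, and (s | !r) at every k in [5,j-1].
  j=5: rhs fails.
  j=6: rhs fails.
  j=7: rhs holds; lhs holds on [5,6]. k = 2.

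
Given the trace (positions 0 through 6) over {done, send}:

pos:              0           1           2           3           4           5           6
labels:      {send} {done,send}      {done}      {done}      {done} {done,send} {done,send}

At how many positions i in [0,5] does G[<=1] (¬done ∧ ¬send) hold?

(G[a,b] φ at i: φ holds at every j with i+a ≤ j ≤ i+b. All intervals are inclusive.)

0

Evaluate at each i in [0,5]:
  i=0: ✗ (fails at j=0)
  i=1: ✗ (fails at j=1)
  i=2: ✗ (fails at j=2)
  i=3: ✗ (fails at j=3)
  i=4: ✗ (fails at j=4)
  i=5: ✗ (fails at j=5)
Positions where it holds: {} → 0.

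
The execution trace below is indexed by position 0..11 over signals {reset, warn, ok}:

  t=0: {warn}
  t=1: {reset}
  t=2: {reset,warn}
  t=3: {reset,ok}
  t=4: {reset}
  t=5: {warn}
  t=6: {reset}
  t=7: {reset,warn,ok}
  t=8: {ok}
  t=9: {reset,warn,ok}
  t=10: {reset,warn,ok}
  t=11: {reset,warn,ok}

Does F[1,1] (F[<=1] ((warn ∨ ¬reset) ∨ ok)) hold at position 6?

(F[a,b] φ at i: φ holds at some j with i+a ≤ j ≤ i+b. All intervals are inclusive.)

Check F[<=1] ((warn ∨ ¬reset) ∨ ok) at each j in [7,7]:
  j=7: holds (witness at 7)
Found at j=7 → formula holds.

Yes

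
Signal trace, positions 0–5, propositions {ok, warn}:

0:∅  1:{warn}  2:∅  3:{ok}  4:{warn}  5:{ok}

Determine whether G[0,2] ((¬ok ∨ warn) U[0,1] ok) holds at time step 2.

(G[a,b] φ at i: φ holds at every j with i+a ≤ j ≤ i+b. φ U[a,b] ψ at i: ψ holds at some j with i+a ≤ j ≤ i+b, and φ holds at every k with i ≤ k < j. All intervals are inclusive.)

Check ((¬ok ∨ warn) U[0,1] ok) at every j in [2,4]:
  j=2: holds
  j=3: holds
  j=4: holds
All positions satisfy it → formula holds.

Yes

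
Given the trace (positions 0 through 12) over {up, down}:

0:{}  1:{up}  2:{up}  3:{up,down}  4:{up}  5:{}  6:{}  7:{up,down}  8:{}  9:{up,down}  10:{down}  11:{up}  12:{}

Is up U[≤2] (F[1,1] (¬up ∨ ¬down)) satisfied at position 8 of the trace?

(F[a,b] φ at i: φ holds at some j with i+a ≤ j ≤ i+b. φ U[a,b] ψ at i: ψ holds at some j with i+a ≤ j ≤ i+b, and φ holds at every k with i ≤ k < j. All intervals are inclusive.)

Need some j in [8,10] with F[1,1] (¬up ∨ ¬down), and up at every k in [8,j-1].
  j=8: F[1,1] (¬up ∨ ¬down) — fails (none in [9,9]).
  j=9: F[1,1] (¬up ∨ ¬down) holds, but up fails at k=8 → not this j.
  j=10: F[1,1] (¬up ∨ ¬down) holds, but up fails at k=8 → not this j.
No j in the window works → until fails.

No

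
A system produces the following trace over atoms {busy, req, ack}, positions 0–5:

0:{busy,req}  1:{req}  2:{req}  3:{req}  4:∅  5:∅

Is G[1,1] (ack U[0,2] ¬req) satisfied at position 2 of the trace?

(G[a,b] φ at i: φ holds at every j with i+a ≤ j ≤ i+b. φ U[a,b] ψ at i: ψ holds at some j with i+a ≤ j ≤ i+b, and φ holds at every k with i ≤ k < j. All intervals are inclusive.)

False

Check (ack U[0,2] ¬req) at every j in [3,3]:
  j=3: fails
Fails at j=3 → formula fails.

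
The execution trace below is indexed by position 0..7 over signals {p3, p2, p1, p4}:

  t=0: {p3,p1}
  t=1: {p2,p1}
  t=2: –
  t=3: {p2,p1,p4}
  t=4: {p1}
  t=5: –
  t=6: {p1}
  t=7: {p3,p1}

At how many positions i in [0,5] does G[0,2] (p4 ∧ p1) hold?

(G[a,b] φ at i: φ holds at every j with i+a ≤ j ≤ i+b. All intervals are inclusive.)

0

Evaluate at each i in [0,5]:
  i=0: ✗ (fails at j=0)
  i=1: ✗ (fails at j=1)
  i=2: ✗ (fails at j=2)
  i=3: ✗ (fails at j=4)
  i=4: ✗ (fails at j=4)
  i=5: ✗ (fails at j=5)
Positions where it holds: {} → 0.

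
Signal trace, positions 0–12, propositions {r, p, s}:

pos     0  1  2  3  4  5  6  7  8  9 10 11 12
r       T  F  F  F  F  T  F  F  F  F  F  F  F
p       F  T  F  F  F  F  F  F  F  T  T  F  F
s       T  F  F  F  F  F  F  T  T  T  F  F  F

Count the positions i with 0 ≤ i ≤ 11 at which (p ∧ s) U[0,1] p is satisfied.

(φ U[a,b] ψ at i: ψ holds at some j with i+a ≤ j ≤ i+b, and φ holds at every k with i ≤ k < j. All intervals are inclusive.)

Evaluate at each i in [0,11]:
  i=0: ✗ (lhs fails at k=0 before rhs at j=1)
  i=1: ✓ (rhs at j=1)
  i=2: ✗ (no rhs in [2,3])
  i=3: ✗ (no rhs in [3,4])
  i=4: ✗ (no rhs in [4,5])
  i=5: ✗ (no rhs in [5,6])
  i=6: ✗ (no rhs in [6,7])
  i=7: ✗ (no rhs in [7,8])
  i=8: ✗ (lhs fails at k=8 before rhs at j=9)
  i=9: ✓ (rhs at j=9)
  i=10: ✓ (rhs at j=10)
  i=11: ✗ (no rhs in [11,12])
Positions where it holds: {1, 9, 10} → 3.

3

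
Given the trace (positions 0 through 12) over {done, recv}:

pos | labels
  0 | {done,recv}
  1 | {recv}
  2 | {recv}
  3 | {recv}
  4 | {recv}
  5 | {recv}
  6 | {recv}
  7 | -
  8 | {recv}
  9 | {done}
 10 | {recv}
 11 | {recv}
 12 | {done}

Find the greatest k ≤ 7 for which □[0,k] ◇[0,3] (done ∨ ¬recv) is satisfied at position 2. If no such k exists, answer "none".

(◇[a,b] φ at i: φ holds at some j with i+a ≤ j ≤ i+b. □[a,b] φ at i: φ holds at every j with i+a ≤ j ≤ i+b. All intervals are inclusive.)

none

◇[0,3] (done ∨ ¬recv) must hold from j=2 onward; find where it first fails.
  j=2: fails → no k works.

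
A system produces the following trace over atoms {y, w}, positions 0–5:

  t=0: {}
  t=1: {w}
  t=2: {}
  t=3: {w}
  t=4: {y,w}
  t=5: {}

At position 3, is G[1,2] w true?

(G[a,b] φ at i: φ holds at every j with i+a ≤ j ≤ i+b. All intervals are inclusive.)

Check w at every j in [4,5]:
  j=4: true
  j=5: false
Fails at j=5 → formula fails.

No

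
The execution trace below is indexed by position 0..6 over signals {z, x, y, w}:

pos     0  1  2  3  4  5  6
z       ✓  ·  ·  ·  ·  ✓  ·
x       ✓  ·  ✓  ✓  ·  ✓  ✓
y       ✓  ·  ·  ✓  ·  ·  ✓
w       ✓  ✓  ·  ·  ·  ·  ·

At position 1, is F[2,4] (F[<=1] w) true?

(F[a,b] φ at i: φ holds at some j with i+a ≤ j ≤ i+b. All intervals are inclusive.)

Check F[<=1] w at each j in [3,5]:
  j=3: fails (none in [3,4])
  j=4: fails (none in [4,5])
  j=5: fails (none in [5,6])
No position in the window satisfies it → formula fails.

No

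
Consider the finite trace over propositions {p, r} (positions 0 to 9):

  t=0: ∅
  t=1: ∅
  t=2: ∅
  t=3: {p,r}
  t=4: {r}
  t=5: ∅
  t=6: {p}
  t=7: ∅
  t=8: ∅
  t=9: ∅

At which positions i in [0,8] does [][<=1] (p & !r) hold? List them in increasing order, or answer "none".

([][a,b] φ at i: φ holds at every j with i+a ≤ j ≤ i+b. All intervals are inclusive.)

Evaluate at each i in [0,8]:
  i=0: ✗ (fails at j=0)
  i=1: ✗ (fails at j=1)
  i=2: ✗ (fails at j=2)
  i=3: ✗ (fails at j=3)
  i=4: ✗ (fails at j=4)
  i=5: ✗ (fails at j=5)
  i=6: ✗ (fails at j=7)
  i=7: ✗ (fails at j=7)
  i=8: ✗ (fails at j=8)

none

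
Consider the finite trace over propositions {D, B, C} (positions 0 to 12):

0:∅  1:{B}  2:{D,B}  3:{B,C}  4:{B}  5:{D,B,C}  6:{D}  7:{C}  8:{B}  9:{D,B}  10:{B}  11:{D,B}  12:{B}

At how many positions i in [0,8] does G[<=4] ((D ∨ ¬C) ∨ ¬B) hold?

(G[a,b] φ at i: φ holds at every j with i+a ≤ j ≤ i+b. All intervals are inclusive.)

5

Evaluate at each i in [0,8]:
  i=0: ✗ (fails at j=3)
  i=1: ✗ (fails at j=3)
  i=2: ✗ (fails at j=3)
  i=3: ✗ (fails at j=3)
  i=4: ✓ (all of [4,8])
  i=5: ✓ (all of [5,9])
  i=6: ✓ (all of [6,10])
  i=7: ✓ (all of [7,11])
  i=8: ✓ (all of [8,12])
Positions where it holds: {4, 5, 6, 7, 8} → 5.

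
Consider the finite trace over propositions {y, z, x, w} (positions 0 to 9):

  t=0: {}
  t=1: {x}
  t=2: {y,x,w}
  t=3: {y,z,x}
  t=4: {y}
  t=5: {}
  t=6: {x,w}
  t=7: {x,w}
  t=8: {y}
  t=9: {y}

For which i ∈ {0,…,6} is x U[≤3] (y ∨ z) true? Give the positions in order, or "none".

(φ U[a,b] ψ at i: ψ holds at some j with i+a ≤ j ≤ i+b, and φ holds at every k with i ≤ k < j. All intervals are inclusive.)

1, 2, 3, 4, 6

Evaluate at each i in [0,6]:
  i=0: ✗ (lhs fails at k=0 before rhs at j=2)
  i=1: ✓ (rhs at j=2; lhs holds on [1,1])
  i=2: ✓ (rhs at j=2)
  i=3: ✓ (rhs at j=3)
  i=4: ✓ (rhs at j=4)
  i=5: ✗ (lhs fails at k=5 before rhs at j=8)
  i=6: ✓ (rhs at j=8; lhs holds on [6,7])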